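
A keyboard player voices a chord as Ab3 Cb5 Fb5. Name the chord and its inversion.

Fb major, first inversion

The distinct note names are Ab, Cb, Fb. Stacked in thirds they read Fb–Ab–Cb, which is a major triad on Fb.
Ab is the third of Fb major; third in the bass means first inversion (figured bass 6).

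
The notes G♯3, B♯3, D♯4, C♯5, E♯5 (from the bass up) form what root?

Reordering G#, B#, D#, C#, E# into stacked thirds gives C#–E#–G#–B#–D#; the bottom of that stack, C#, is the root.

C#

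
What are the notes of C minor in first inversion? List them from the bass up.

The chord tones are C–Eb–G. With the third (Eb) lowest for first inversion: Eb, G, C.

Eb, G, C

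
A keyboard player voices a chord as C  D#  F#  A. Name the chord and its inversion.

D# diminished seventh, third inversion

The pitch classes C, D#, F#, A arrange in thirds as D#–F#–A–C: a D# diminished seventh chord.
C is the seventh of D# diminished seventh; seventh in the bass means third inversion (figured bass 4/2).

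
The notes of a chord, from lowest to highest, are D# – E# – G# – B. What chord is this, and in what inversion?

E# half-diminished seventh, third inversion

Reducing to letter names: D#, E#, G#, B. These stack in thirds as E#–G#–B–D# — an E# half-diminished seventh chord.
D# is the seventh of E# half-diminished seventh; seventh in the bass means third inversion (figured bass 4/2).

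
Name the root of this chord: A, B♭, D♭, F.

Bb

The distinct letter names are A, Bb, Db, F. Arranged as a stack of thirds they read Bb–Db–F–A, so Bb is the root (a Bb minor-major seventh chord).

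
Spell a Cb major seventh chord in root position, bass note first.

Cb, Eb, Gb, Bb

The chord tones are Cb–Eb–Gb–Bb. With the root (Cb) lowest for root position: Cb, Eb, Gb, Bb.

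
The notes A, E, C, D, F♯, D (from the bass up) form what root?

D

Reordering A, E, C, D, F# into stacked thirds gives D–F#–A–C–E; the bottom of that stack, D, is the root.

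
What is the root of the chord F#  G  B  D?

G

Reordering F#, G, B, D into stacked thirds gives G–B–D–F#; the bottom of that stack, G, is the root.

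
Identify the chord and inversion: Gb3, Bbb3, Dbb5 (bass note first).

The distinct note names are Gb, Bbb, Dbb. Stacked in thirds they read Gb–Bbb–Dbb, which is a diminished triad on Gb.
Gb is the root of Gb diminished; root in the bass means root position (figured bass 5/3).

Gb diminished, root position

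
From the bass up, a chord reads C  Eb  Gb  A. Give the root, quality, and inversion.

The pitch classes C, Eb, Gb, A arrange in thirds as A–C–Eb–Gb: an A diminished seventh chord.
C is the third of A diminished seventh; third in the bass means first inversion (figured bass 6/5).

A diminished seventh, first inversion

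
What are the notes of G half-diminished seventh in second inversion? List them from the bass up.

Spelling G half-diminished seventh: G–Bb–Db–F. In second inversion the fifth is bass, giving Db, F, G, Bb from the bottom.

Db, F, G, Bb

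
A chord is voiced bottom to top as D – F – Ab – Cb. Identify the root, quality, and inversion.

The pitch classes D, F, Ab, Cb arrange in thirds as D–F–Ab–Cb: a D diminished seventh chord.
D is the root of D diminished seventh; root in the bass means root position (figured bass 7).

D diminished seventh, root position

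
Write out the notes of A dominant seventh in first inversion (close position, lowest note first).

Spelling A dominant seventh: A–C#–E–G. In first inversion the third is bass, giving C#, E, G, A from the bottom.

C#, E, G, A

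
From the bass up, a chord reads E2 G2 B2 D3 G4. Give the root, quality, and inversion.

The pitch classes E, G, B, D arrange in thirds as E–G–B–D: an E minor seventh chord.
The lowest note is E, the root of the chord, so this is root position (figured bass 7).

E minor seventh, root position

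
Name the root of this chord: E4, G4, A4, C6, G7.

The distinct letter names are E, G, A, C. Arranged as a stack of thirds they read A–C–E–G, so A is the root (an A minor seventh chord).

A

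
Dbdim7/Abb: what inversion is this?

second inversion

Dbdim7/Abb means Db diminished seventh with Abb in the bass. Abb is the fifth of Db diminished seventh (Db–Fb–Abb–Cbb), so this is second inversion.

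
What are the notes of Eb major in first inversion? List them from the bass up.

G, Bb, Eb

The chord tones are Eb–G–Bb. With the third (G) lowest for first inversion: G, Bb, Eb.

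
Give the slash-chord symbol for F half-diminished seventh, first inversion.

First inversion of F half-diminished seventh has the third (Ab) in the bass. As a slash chord: Fø7/Ab.

Fø7/Ab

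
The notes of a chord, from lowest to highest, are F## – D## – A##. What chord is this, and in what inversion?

D## minor, first inversion

Reducing to letter names: F##, D##, A##. These stack in thirds as D##–F##–A## — a D## minor triad.
F## is the third of D## minor; third in the bass means first inversion (figured bass 6).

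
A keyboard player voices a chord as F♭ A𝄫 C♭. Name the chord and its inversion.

Reducing to letter names: Fb, Abb, Cb. These stack in thirds as Fb–Abb–Cb — an Fb minor triad.
The lowest note is Fb, the root of the chord, so this is root position (figured bass 5/3).

Fb minor, root position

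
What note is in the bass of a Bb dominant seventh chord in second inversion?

F

Bb dominant seventh is Bb–D–F–Ab. Second inversion places the fifth in the bass: F.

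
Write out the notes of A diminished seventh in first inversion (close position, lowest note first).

C, Eb, Gb, A

The chord tones are A–C–Eb–Gb. With the third (C) lowest for first inversion: C, Eb, Gb, A.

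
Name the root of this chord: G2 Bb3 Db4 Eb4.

Reordering G, Bb, Db, Eb into stacked thirds gives Eb–G–Bb–Db; the bottom of that stack, Eb, is the root.

Eb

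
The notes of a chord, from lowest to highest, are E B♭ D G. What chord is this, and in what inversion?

Reducing to letter names: E, Bb, D, G. These stack in thirds as E–G–Bb–D — an E half-diminished seventh chord.
The lowest note is E, the root of the chord, so this is root position (figured bass 7).

E half-diminished seventh, root position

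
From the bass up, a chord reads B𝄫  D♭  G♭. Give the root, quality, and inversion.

The pitch classes Bbb, Db, Gb arrange in thirds as Gb–Bbb–Db: a Gb minor triad.
Bbb is the third of Gb minor; third in the bass means first inversion (figured bass 6).

Gb minor, first inversion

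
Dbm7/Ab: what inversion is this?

Dbm7/Ab means Db minor seventh with Ab in the bass. Ab is the fifth of Db minor seventh (Db–Fb–Ab–Cb), so this is second inversion.

second inversion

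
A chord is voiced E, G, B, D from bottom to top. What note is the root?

E

Reordering E, G, B, D into stacked thirds gives E–G–B–D; the bottom of that stack, E, is the root.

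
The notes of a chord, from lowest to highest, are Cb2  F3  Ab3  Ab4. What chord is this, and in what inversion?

F diminished, second inversion

The pitch classes Cb, F, Ab arrange in thirds as F–Ab–Cb: an F diminished triad.
The lowest note is Cb, the fifth of the chord, so this is second inversion (figured bass 6/4).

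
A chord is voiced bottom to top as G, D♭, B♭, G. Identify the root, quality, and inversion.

G diminished, root position

Reducing to letter names: G, Db, Bb. These stack in thirds as G–Bb–Db — a G diminished triad.
The lowest note is G, the root of the chord, so this is root position (figured bass 5/3).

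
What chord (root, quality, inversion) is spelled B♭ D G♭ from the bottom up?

The distinct note names are Bb, D, Gb. Stacked in thirds they read Gb–Bb–D, which is an augmented triad on Gb.
With the third (Bb) in the bass, the chord is in first inversion (figured bass 6).

Gb augmented, first inversion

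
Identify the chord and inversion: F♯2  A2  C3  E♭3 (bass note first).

F# diminished seventh, root position

The pitch classes F#, A, C, Eb arrange in thirds as F#–A–C–Eb: an F# diminished seventh chord.
F# is the root of F# diminished seventh; root in the bass means root position (figured bass 7).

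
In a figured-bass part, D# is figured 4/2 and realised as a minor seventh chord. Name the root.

The figures 4/2 mean the seventh of the chord is in the bass. If D# is the seventh of a minor seventh chord, the root is E# (chord tones E#–G#–B#–D#).

E#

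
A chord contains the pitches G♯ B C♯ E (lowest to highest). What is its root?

The distinct letter names are G#, B, C#, E. Arranged as a stack of thirds they read C#–E–G#–B, so C# is the root (a C# minor seventh chord).

C#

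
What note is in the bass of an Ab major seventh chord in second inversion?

In second inversion the fifth is lowest. For Ab major seventh (Ab–C–Eb–G) that is Eb.

Eb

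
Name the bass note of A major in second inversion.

In second inversion the fifth is lowest. For A major (A–C#–E) that is E.

E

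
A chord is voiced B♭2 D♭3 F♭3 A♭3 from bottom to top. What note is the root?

Bb

Bb, Db, Fb, Ab are the tones of a Bb half-diminished seventh chord (Bb–Db–Fb–Ab), making Bb the root.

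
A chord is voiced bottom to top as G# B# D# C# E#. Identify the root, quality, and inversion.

The distinct note names are G#, B#, D#, C#, E#. Stacked in thirds they read C#–E#–G#–B#–D#, which is a major ninth chord on C#.
The lowest note is G#, the fifth of the chord, so this is second inversion.

C# major ninth, second inversion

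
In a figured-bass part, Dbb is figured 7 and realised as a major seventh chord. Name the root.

The figures 7 mean the root of the chord is in the bass. If Dbb is the root of a major seventh chord, the root is Dbb (chord tones Dbb–Fb–Abb–Cb).

Dbb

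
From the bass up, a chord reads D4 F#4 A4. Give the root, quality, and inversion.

The distinct note names are D, F#, A. Stacked in thirds they read D–F#–A, which is a major triad on D.
With the root (D) in the bass, the chord is in root position (figured bass 5/3).

D major, root position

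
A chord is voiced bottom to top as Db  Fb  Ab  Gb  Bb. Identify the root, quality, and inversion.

The distinct note names are Db, Fb, Ab, Gb, Bb. Stacked in thirds they read Gb–Bb–Db–Fb–Ab, which is a dominant ninth chord on Gb.
The lowest note is Db, the fifth of the chord, so this is second inversion.

Gb dominant ninth, second inversion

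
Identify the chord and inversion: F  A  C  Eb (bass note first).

F dominant seventh, root position

The distinct note names are F, A, C, Eb. Stacked in thirds they read F–A–C–Eb, which is a dominant seventh chord on F.
The lowest note is F, the root of the chord, so this is root position (figured bass 7).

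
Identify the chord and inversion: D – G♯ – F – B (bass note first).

The distinct note names are D, G#, F, B. Stacked in thirds they read G#–B–D–F, which is a diminished seventh chord on G#.
D is the fifth of G# diminished seventh; fifth in the bass means second inversion (figured bass 4/3).

G# diminished seventh, second inversion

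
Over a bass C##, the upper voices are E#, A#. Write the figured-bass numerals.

The notes C##, E#, A# stack in thirds as A#–C##–E# — an A# major triad. The bass C## is the third, so this is first inversion: figured 6.

6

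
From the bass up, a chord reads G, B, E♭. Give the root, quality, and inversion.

Eb augmented, first inversion

Reducing to letter names: G, B, Eb. These stack in thirds as Eb–G–B — an Eb augmented triad.
With the third (G) in the bass, the chord is in first inversion (figured bass 6).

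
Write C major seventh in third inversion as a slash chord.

Third inversion of C major seventh has the seventh (B) in the bass. As a slash chord: Cmaj7/B.

Cmaj7/B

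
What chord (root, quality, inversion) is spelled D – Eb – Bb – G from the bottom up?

Eb major seventh, third inversion

The pitch classes D, Eb, Bb, G arrange in thirds as Eb–G–Bb–D: an Eb major seventh chord.
The lowest note is D, the seventh of the chord, so this is third inversion (figured bass 4/2).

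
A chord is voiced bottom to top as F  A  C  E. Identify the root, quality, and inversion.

F major seventh, root position

Reducing to letter names: F, A, C, E. These stack in thirds as F–A–C–E — an F major seventh chord.
With the root (F) in the bass, the chord is in root position (figured bass 7).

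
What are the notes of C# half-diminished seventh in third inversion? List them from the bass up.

B, C#, E, G

The chord tones are C#–E–G–B. With the seventh (B) lowest for third inversion: B, C#, E, G.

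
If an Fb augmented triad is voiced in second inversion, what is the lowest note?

C

The fifth of Fb augmented (Fb–Ab–C) is C; that is the bass in second inversion.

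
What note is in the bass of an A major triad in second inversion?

A major is A–C#–E. Second inversion places the fifth in the bass: E.

E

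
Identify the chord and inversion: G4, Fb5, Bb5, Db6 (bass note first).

G diminished seventh, root position

The distinct note names are G, Fb, Bb, Db. Stacked in thirds they read G–Bb–Db–Fb, which is a diminished seventh chord on G.
With the root (G) in the bass, the chord is in root position (figured bass 7).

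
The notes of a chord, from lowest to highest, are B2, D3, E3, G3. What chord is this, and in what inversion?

The pitch classes B, D, E, G arrange in thirds as E–G–B–D: an E minor seventh chord.
With the fifth (B) in the bass, the chord is in second inversion (figured bass 4/3).

E minor seventh, second inversion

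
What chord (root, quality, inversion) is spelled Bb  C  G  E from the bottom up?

C dominant seventh, third inversion

Reducing to letter names: Bb, C, G, E. These stack in thirds as C–E–G–Bb — a C dominant seventh chord.
With the seventh (Bb) in the bass, the chord is in third inversion (figured bass 4/2).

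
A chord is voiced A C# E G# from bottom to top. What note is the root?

A

Reordering A, C#, E, G# into stacked thirds gives A–C#–E–G#; the bottom of that stack, A, is the root.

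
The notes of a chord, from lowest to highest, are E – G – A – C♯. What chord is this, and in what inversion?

A dominant seventh, second inversion

The pitch classes E, G, A, C# arrange in thirds as A–C#–E–G: an A dominant seventh chord.
With the fifth (E) in the bass, the chord is in second inversion (figured bass 4/3).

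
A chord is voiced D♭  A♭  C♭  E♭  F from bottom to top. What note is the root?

Reordering Db, Ab, Cb, Eb, F into stacked thirds gives Db–F–Ab–Cb–Eb; the bottom of that stack, Db, is the root.

Db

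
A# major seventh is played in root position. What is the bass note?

A#

A# major seventh is A#–C##–E#–G##. Root position places the root in the bass: A#.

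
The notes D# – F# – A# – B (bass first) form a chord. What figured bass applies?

The notes D#, F#, A#, B stack in thirds as B–D#–F#–A# — a B major seventh chord. The bass D# is the third, so this is first inversion: figured 6/5.

6/5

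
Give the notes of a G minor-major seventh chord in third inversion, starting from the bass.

F#, G, Bb, D

Spelling G minor-major seventh: G–Bb–D–F#. In third inversion the seventh is bass, giving F#, G, Bb, D from the bottom.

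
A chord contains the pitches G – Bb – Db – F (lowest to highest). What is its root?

Reordering G, Bb, Db, F into stacked thirds gives G–Bb–Db–F; the bottom of that stack, G, is the root.

G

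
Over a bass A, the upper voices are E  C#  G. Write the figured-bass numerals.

The notes A, E, C#, G stack in thirds as A–C#–E–G — an A dominant seventh chord. The bass A is the root, so this is root position: figured 7.

7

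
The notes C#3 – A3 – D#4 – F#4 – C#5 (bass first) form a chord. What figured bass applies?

4/2

The notes C#, A, D#, F# stack in thirds as D#–F#–A–C# — a D# half-diminished seventh chord. The bass C# is the seventh, so this is third inversion: figured 4/2.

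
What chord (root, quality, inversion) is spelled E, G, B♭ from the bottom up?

E diminished, root position

The pitch classes E, G, Bb arrange in thirds as E–G–Bb: an E diminished triad.
With the root (E) in the bass, the chord is in root position (figured bass 5/3).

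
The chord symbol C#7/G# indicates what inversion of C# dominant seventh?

C#7/G# means C# dominant seventh with G# in the bass. G# is the fifth of C# dominant seventh (C#–E#–G#–B), so this is second inversion.

second inversion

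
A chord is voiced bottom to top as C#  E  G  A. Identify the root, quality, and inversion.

A dominant seventh, first inversion

Reducing to letter names: C#, E, G, A. These stack in thirds as A–C#–E–G — an A dominant seventh chord.
The lowest note is C#, the third of the chord, so this is first inversion (figured bass 6/5).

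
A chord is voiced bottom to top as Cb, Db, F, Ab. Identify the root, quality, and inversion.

Reducing to letter names: Cb, Db, F, Ab. These stack in thirds as Db–F–Ab–Cb — a Db dominant seventh chord.
Cb is the seventh of Db dominant seventh; seventh in the bass means third inversion (figured bass 4/2).

Db dominant seventh, third inversion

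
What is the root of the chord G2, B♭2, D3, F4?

G

G, Bb, D, F are the tones of a G minor seventh chord (G–Bb–D–F), making G the root.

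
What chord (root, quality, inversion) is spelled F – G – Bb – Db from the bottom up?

Reducing to letter names: F, G, Bb, Db. These stack in thirds as G–Bb–Db–F — a G half-diminished seventh chord.
F is the seventh of G half-diminished seventh; seventh in the bass means third inversion (figured bass 4/2).

G half-diminished seventh, third inversion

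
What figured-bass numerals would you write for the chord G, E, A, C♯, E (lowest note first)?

4/2

The notes G, E, A, C# stack in thirds as A–C#–E–G — an A dominant seventh chord. The bass G is the seventh, so this is third inversion: figured 4/2.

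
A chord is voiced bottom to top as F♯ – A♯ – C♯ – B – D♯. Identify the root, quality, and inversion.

The pitch classes F#, A#, C#, B, D# arrange in thirds as B–D#–F#–A#–C#: a B major ninth chord.
F# is the fifth of B major ninth; fifth in the bass means second inversion.

B major ninth, second inversion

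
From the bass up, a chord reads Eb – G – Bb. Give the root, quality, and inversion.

Eb major, root position

The pitch classes Eb, G, Bb arrange in thirds as Eb–G–Bb: an Eb major triad.
Eb is the root of Eb major; root in the bass means root position (figured bass 5/3).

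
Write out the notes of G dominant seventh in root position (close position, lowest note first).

The chord tones are G–B–D–F. With the root (G) lowest for root position: G, B, D, F.

G, B, D, F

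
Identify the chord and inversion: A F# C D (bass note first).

The distinct note names are A, F#, C, D. Stacked in thirds they read D–F#–A–C, which is a dominant seventh chord on D.
The lowest note is A, the fifth of the chord, so this is second inversion (figured bass 4/3).

D dominant seventh, second inversion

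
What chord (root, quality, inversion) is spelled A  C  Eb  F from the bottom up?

Reducing to letter names: A, C, Eb, F. These stack in thirds as F–A–C–Eb — an F dominant seventh chord.
The lowest note is A, the third of the chord, so this is first inversion (figured bass 6/5).

F dominant seventh, first inversion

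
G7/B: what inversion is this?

G7/B means G dominant seventh with B in the bass. B is the third of G dominant seventh (G–B–D–F), so this is first inversion.

first inversion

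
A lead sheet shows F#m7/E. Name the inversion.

F#m7/E means F# minor seventh with E in the bass. E is the seventh of F# minor seventh (F#–A–C#–E), so this is third inversion.

third inversion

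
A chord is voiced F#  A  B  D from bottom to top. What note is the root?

B

Reordering F#, A, B, D into stacked thirds gives B–D–F#–A; the bottom of that stack, B, is the root.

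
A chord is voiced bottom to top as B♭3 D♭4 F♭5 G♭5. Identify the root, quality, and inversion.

Gb dominant seventh, first inversion

The distinct note names are Bb, Db, Fb, Gb. Stacked in thirds they read Gb–Bb–Db–Fb, which is a dominant seventh chord on Gb.
Bb is the third of Gb dominant seventh; third in the bass means first inversion (figured bass 6/5).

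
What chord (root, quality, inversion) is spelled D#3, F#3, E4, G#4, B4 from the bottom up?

E major ninth, third inversion

Reducing to letter names: D#, F#, E, G#, B. These stack in thirds as E–G#–B–D#–F# — an E major ninth chord.
D# is the seventh of E major ninth; seventh in the bass means third inversion.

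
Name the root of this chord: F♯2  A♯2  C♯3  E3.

F#

F#, A#, C#, E are the tones of an F# dominant seventh chord (F#–A#–C#–E), making F# the root.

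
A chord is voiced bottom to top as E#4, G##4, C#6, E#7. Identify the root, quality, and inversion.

The pitch classes E#, G##, C# arrange in thirds as C#–E#–G##: a C# augmented triad.
The lowest note is E#, the third of the chord, so this is first inversion (figured bass 6).

C# augmented, first inversion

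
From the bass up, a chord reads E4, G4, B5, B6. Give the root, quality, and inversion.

The distinct note names are E, G, B. Stacked in thirds they read E–G–B, which is a minor triad on E.
With the root (E) in the bass, the chord is in root position (figured bass 5/3).

E minor, root position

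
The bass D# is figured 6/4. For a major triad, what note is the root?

The figures 6/4 mean the fifth of the chord is in the bass. If D# is the fifth of a major triad, the root is G# (chord tones G#–B#–D#).

G#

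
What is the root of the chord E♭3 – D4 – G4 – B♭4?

Reordering Eb, D, G, Bb into stacked thirds gives Eb–G–Bb–D; the bottom of that stack, Eb, is the root.

Eb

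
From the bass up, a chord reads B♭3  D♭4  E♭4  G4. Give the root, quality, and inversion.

Eb dominant seventh, second inversion

The pitch classes Bb, Db, Eb, G arrange in thirds as Eb–G–Bb–Db: an Eb dominant seventh chord.
With the fifth (Bb) in the bass, the chord is in second inversion (figured bass 4/3).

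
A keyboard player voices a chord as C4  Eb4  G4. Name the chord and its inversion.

C minor, root position

The pitch classes C, Eb, G arrange in thirds as C–Eb–G: a C minor triad.
With the root (C) in the bass, the chord is in root position (figured bass 5/3).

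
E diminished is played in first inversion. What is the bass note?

G

The third of E diminished (E–G–Bb) is G; that is the bass in first inversion.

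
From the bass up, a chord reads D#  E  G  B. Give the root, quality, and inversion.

The pitch classes D#, E, G, B arrange in thirds as E–G–B–D#: an E minor-major seventh chord.
With the seventh (D#) in the bass, the chord is in third inversion (figured bass 4/2).

E minor-major seventh, third inversion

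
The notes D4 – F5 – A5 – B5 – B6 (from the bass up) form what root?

Reordering D, F, A, B into stacked thirds gives B–D–F–A; the bottom of that stack, B, is the root.

B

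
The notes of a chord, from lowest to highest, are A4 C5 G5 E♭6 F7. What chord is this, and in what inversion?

The distinct note names are A, C, G, Eb, F. Stacked in thirds they read F–A–C–Eb–G, which is a dominant ninth chord on F.
With the third (A) in the bass, the chord is in first inversion.

F dominant ninth, first inversion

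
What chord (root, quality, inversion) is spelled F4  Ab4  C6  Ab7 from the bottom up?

F minor, root position

Reducing to letter names: F, Ab, C. These stack in thirds as F–Ab–C — an F minor triad.
With the root (F) in the bass, the chord is in root position (figured bass 5/3).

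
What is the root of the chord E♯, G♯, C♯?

Reordering E#, G#, C# into stacked thirds gives C#–E#–G#; the bottom of that stack, C#, is the root.

C#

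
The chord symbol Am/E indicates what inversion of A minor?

second inversion

Am/E means A minor with E in the bass. E is the fifth of A minor (A–C–E), so this is second inversion.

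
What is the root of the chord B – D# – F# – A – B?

B, D#, F#, A are the tones of a B dominant seventh chord (B–D#–F#–A), making B the root.

B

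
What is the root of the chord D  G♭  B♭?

D, Gb, Bb are the tones of a Gb augmented triad (Gb–Bb–D), making Gb the root.

Gb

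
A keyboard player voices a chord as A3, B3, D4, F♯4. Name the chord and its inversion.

The distinct note names are A, B, D, F#. Stacked in thirds they read B–D–F#–A, which is a minor seventh chord on B.
The lowest note is A, the seventh of the chord, so this is third inversion (figured bass 4/2).

B minor seventh, third inversion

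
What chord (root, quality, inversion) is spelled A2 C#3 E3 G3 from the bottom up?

The distinct note names are A, C#, E, G. Stacked in thirds they read A–C#–E–G, which is a dominant seventh chord on A.
The lowest note is A, the root of the chord, so this is root position (figured bass 7).

A dominant seventh, root position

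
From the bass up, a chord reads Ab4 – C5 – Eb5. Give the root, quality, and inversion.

The pitch classes Ab, C, Eb arrange in thirds as Ab–C–Eb: an Ab major triad.
The lowest note is Ab, the root of the chord, so this is root position (figured bass 5/3).

Ab major, root position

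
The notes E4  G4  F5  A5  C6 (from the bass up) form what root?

F

The distinct letter names are E, G, F, A, C. Arranged as a stack of thirds they read F–A–C–E–G, so F is the root (an F major ninth chord).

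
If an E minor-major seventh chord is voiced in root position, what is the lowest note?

E

In root position the root is lowest. For E minor-major seventh (E–G–B–D#) that is E.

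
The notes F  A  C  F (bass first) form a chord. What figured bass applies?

The notes F, A, C stack in thirds as F–A–C — an F major triad. The bass F is the root, so this is root position: figured 5/3.

5/3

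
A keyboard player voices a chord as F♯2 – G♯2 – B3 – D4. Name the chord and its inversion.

G# half-diminished seventh, third inversion

Reducing to letter names: F#, G#, B, D. These stack in thirds as G#–B–D–F# — a G# half-diminished seventh chord.
The lowest note is F#, the seventh of the chord, so this is third inversion (figured bass 4/2).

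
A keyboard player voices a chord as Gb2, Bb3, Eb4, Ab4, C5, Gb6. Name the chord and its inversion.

Ab dominant ninth, third inversion

The distinct note names are Gb, Bb, Eb, Ab, C. Stacked in thirds they read Ab–C–Eb–Gb–Bb, which is a dominant ninth chord on Ab.
Gb is the seventh of Ab dominant ninth; seventh in the bass means third inversion.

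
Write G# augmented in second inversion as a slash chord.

G#aug/D##

Second inversion of G# augmented has the fifth (D##) in the bass. As a slash chord: G#aug/D##.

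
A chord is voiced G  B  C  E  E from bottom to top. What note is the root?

C

Reordering G, B, C, E into stacked thirds gives C–E–G–B; the bottom of that stack, C, is the root.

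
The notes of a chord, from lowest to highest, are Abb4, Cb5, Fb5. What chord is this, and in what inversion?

Reducing to letter names: Abb, Cb, Fb. These stack in thirds as Fb–Abb–Cb — an Fb minor triad.
The lowest note is Abb, the third of the chord, so this is first inversion (figured bass 6).

Fb minor, first inversion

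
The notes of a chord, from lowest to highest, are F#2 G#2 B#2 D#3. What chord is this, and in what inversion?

G# dominant seventh, third inversion

Reducing to letter names: F#, G#, B#, D#. These stack in thirds as G#–B#–D#–F# — a G# dominant seventh chord.
The lowest note is F#, the seventh of the chord, so this is third inversion (figured bass 4/2).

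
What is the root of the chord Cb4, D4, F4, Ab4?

D

Cb, D, F, Ab are the tones of a D diminished seventh chord (D–F–Ab–Cb), making D the root.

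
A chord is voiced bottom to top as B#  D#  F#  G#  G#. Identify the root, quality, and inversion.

Reducing to letter names: B#, D#, F#, G#. These stack in thirds as G#–B#–D#–F# — a G# dominant seventh chord.
B# is the third of G# dominant seventh; third in the bass means first inversion (figured bass 6/5).

G# dominant seventh, first inversion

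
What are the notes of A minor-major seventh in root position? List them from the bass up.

Spelling A minor-major seventh: A–C–E–G#. In root position the root is bass, giving A, C, E, G# from the bottom.

A, C, E, G#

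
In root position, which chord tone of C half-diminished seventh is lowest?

C

The root of C half-diminished seventh (C–Eb–Gb–Bb) is C; that is the bass in root position.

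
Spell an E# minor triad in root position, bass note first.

E#, G#, B#

Spelling E# minor: E#–G#–B#. In root position the root is bass, giving E#, G#, B# from the bottom.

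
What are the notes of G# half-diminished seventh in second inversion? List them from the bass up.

Spelling G# half-diminished seventh: G#–B–D–F#. In second inversion the fifth is bass, giving D, F#, G#, B from the bottom.

D, F#, G#, B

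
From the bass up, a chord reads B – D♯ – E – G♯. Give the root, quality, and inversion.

The pitch classes B, D#, E, G# arrange in thirds as E–G#–B–D#: an E major seventh chord.
The lowest note is B, the fifth of the chord, so this is second inversion (figured bass 4/3).

E major seventh, second inversion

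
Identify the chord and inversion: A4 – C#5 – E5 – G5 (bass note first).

A dominant seventh, root position

The pitch classes A, C#, E, G arrange in thirds as A–C#–E–G: an A dominant seventh chord.
The lowest note is A, the root of the chord, so this is root position (figured bass 7).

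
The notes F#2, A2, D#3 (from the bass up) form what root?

D#

The distinct letter names are F#, A, D#. Arranged as a stack of thirds they read D#–F#–A, so D# is the root (a D# diminished triad).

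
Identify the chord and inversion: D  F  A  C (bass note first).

The distinct note names are D, F, A, C. Stacked in thirds they read D–F–A–C, which is a minor seventh chord on D.
D is the root of D minor seventh; root in the bass means root position (figured bass 7).

D minor seventh, root position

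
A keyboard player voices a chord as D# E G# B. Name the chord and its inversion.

The pitch classes D#, E, G#, B arrange in thirds as E–G#–B–D#: an E major seventh chord.
D# is the seventh of E major seventh; seventh in the bass means third inversion (figured bass 4/2).

E major seventh, third inversion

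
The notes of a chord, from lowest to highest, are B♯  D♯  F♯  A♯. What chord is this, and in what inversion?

The distinct note names are B#, D#, F#, A#. Stacked in thirds they read B#–D#–F#–A#, which is a half-diminished seventh chord on B#.
B# is the root of B# half-diminished seventh; root in the bass means root position (figured bass 7).

B# half-diminished seventh, root position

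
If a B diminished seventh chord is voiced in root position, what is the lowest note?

In root position the root is lowest. For B diminished seventh (B–D–F–Ab) that is B.

B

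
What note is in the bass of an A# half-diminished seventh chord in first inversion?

A# half-diminished seventh is A#–C#–E–G#. First inversion places the third in the bass: C#.

C#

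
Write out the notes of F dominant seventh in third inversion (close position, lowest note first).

Eb, F, A, C

The chord tones are F–A–C–Eb. With the seventh (Eb) lowest for third inversion: Eb, F, A, C.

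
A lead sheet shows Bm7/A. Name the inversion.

third inversion

Bm7/A means B minor seventh with A in the bass. A is the seventh of B minor seventh (B–D–F#–A), so this is third inversion.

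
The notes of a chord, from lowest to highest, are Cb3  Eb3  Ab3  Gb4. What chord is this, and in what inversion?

Ab minor seventh, first inversion

The distinct note names are Cb, Eb, Ab, Gb. Stacked in thirds they read Ab–Cb–Eb–Gb, which is a minor seventh chord on Ab.
Cb is the third of Ab minor seventh; third in the bass means first inversion (figured bass 6/5).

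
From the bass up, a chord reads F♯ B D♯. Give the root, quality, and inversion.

The distinct note names are F#, B, D#. Stacked in thirds they read B–D#–F#, which is a major triad on B.
With the fifth (F#) in the bass, the chord is in second inversion (figured bass 6/4).

B major, second inversion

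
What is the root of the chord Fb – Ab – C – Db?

The distinct letter names are Fb, Ab, C, Db. Arranged as a stack of thirds they read Db–Fb–Ab–C, so Db is the root (a Db minor-major seventh chord).

Db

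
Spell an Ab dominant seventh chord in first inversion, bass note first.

C, Eb, Gb, Ab

Ab dominant seventh is Ab–C–Eb–Gb. First inversion puts the third (C) in the bass, with the remaining tones above: C, Eb, Gb, Ab.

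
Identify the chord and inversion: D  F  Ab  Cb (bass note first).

The pitch classes D, F, Ab, Cb arrange in thirds as D–F–Ab–Cb: a D diminished seventh chord.
D is the root of D diminished seventh; root in the bass means root position (figured bass 7).

D diminished seventh, root position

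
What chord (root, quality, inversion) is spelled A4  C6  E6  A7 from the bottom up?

The pitch classes A, C, E arrange in thirds as A–C–E: an A minor triad.
A is the root of A minor; root in the bass means root position (figured bass 5/3).

A minor, root position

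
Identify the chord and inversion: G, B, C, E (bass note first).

C major seventh, second inversion

The pitch classes G, B, C, E arrange in thirds as C–E–G–B: a C major seventh chord.
With the fifth (G) in the bass, the chord is in second inversion (figured bass 4/3).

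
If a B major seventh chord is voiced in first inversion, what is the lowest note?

The third of B major seventh (B–D#–F#–A#) is D#; that is the bass in first inversion.

D#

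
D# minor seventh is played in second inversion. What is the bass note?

D# minor seventh is D#–F#–A#–C#. Second inversion places the fifth in the bass: A#.

A#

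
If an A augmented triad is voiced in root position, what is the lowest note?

A

In root position the root is lowest. For A augmented (A–C#–E#) that is A.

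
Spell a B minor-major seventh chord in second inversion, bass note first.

F#, A#, B, D

B minor-major seventh is B–D–F#–A#. Second inversion puts the fifth (F#) in the bass, with the remaining tones above: F#, A#, B, D.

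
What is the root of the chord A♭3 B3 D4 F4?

B

The distinct letter names are Ab, B, D, F. Arranged as a stack of thirds they read B–D–F–Ab, so B is the root (a B diminished seventh chord).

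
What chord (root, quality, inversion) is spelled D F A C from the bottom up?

The distinct note names are D, F, A, C. Stacked in thirds they read D–F–A–C, which is a minor seventh chord on D.
D is the root of D minor seventh; root in the bass means root position (figured bass 7).

D minor seventh, root position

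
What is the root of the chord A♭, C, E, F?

Ab, C, E, F are the tones of an F minor-major seventh chord (F–Ab–C–E), making F the root.

F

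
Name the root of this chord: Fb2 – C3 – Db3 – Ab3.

The distinct letter names are Fb, C, Db, Ab. Arranged as a stack of thirds they read Db–Fb–Ab–C, so Db is the root (a Db minor-major seventh chord).

Db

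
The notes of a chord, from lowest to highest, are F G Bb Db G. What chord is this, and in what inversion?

The distinct note names are F, G, Bb, Db. Stacked in thirds they read G–Bb–Db–F, which is a half-diminished seventh chord on G.
The lowest note is F, the seventh of the chord, so this is third inversion (figured bass 4/2).

G half-diminished seventh, third inversion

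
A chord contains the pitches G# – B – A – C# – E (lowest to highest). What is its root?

G#, B, A, C#, E are the tones of an A major ninth chord (A–C#–E–G#–B), making A the root.

A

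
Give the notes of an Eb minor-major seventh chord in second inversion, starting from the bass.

The chord tones are Eb–Gb–Bb–D. With the fifth (Bb) lowest for second inversion: Bb, D, Eb, Gb.

Bb, D, Eb, Gb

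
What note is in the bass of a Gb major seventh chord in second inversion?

The fifth of Gb major seventh (Gb–Bb–Db–F) is Db; that is the bass in second inversion.

Db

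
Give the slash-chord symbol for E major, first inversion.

E/G#

First inversion of E major has the third (G#) in the bass. As a slash chord: E/G#.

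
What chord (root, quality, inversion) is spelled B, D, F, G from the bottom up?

The distinct note names are B, D, F, G. Stacked in thirds they read G–B–D–F, which is a dominant seventh chord on G.
The lowest note is B, the third of the chord, so this is first inversion (figured bass 6/5).

G dominant seventh, first inversion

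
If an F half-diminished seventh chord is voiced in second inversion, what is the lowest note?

Cb

In second inversion the fifth is lowest. For F half-diminished seventh (F–Ab–Cb–Eb) that is Cb.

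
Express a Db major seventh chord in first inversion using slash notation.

First inversion of Db major seventh has the third (F) in the bass. As a slash chord: Dbmaj7/F.

Dbmaj7/F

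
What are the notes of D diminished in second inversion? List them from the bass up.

Spelling D diminished: D–F–Ab. In second inversion the fifth is bass, giving Ab, D, F from the bottom.

Ab, D, F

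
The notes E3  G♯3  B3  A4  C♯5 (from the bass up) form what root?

A

The distinct letter names are E, G#, B, A, C#. Arranged as a stack of thirds they read A–C#–E–G#–B, so A is the root (an A major ninth chord).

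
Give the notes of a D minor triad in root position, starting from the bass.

D, F, A

The chord tones are D–F–A. With the root (D) lowest for root position: D, F, A.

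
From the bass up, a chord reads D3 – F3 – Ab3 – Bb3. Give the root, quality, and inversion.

The pitch classes D, F, Ab, Bb arrange in thirds as Bb–D–F–Ab: a Bb dominant seventh chord.
The lowest note is D, the third of the chord, so this is first inversion (figured bass 6/5).

Bb dominant seventh, first inversion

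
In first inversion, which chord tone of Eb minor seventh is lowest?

Gb

The third of Eb minor seventh (Eb–Gb–Bb–Db) is Gb; that is the bass in first inversion.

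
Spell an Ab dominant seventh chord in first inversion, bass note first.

Spelling Ab dominant seventh: Ab–C–Eb–Gb. In first inversion the third is bass, giving C, Eb, Gb, Ab from the bottom.

C, Eb, Gb, Ab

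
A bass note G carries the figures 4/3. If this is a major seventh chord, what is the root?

The figures 4/3 mean the fifth of the chord is in the bass. If G is the fifth of a major seventh chord, the root is C (chord tones C–E–G–B).

C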